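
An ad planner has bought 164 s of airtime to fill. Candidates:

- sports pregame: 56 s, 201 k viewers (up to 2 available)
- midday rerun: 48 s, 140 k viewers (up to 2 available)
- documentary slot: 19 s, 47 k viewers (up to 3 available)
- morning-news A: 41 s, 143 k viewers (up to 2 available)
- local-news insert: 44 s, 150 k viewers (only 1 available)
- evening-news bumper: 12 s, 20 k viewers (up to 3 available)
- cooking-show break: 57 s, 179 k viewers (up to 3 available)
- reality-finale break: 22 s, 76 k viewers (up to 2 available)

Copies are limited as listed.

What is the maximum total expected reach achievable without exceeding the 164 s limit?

Ranking by ratio (expected reach/s): sports pregame 3.59, morning-news A 3.49, reality-finale break 3.45.
The ratio heuristic lands on 2×sports pregame + morning-news A (545) but leaves 11 s idle.
Dropping sports pregame frees 56 s; slotting in local-news insert + reality-finale break (66 s) lifts the total to 570 at 163 s.

570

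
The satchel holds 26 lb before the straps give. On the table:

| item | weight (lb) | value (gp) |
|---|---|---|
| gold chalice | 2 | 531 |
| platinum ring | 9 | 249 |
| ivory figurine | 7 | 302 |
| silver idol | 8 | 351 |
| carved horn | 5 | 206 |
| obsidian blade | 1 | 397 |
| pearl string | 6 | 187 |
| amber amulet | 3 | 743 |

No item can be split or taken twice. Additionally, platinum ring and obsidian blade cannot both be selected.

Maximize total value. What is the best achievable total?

By value per lb: obsidian blade 397.00, gold chalice 265.50, amber amulet 247.67, silver idol 43.88 lead.
The ratio ordering already packs tightly: gold chalice + ivory figurine + silver idol + carved horn + obsidian blade + amber amulet, 26 lb, 2530.

2530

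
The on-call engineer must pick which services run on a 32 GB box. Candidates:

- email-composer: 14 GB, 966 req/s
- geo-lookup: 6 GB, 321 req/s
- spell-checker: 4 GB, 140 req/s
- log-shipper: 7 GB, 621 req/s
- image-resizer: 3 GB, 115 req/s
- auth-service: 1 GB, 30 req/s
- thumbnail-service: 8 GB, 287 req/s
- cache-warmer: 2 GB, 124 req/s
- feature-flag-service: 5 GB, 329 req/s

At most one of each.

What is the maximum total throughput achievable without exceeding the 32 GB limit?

A density-first pass picks email-composer + log-shipper + image-resizer + auth-service + cache-warmer + feature-flag-service — 2185 at 32 GB.
Replace image-resizer and auth-service and cache-warmer with geo-lookup: the trade gains 52 net, giving 2237 at 32 GB.
Every other selection either busts 32 GB or fails to beat 2237.

2237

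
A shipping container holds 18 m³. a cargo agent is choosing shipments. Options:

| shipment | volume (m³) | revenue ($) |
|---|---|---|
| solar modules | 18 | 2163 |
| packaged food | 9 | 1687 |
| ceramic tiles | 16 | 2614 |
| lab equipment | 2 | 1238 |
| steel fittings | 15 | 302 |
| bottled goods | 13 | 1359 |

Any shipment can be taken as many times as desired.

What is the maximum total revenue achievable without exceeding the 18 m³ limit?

The ratio ordering already packs tightly: 9×lab equipment, 18 m³, 11142.
Every other selection either busts 18 m³ or fails to beat 11142.

11142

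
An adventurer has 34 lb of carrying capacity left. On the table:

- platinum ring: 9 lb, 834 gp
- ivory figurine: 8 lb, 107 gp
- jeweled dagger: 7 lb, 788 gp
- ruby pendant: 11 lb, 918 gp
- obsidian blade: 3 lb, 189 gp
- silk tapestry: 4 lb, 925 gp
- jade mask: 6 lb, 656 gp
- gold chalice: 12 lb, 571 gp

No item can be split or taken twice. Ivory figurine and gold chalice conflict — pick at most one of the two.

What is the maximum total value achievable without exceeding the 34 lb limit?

3654

The ratio heuristic lands on platinum ring + jeweled dagger + obsidian blade + silk tapestry + jade mask (3392) but leaves 5 lb idle.
The 6 lb tied up in jade mask is better spent on ruby pendant — total rises to 3654 (34 lb).
Runner-up platinum ring + ruby pendant + obsidian blade + silk tapestry + jade mask tops out at 3522.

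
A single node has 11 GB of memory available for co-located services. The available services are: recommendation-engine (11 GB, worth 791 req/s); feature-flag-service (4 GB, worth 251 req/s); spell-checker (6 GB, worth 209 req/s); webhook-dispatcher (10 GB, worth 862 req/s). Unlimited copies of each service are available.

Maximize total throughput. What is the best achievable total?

862

Webhook-dispatcher uses 10 of the 11 GB and totals 862.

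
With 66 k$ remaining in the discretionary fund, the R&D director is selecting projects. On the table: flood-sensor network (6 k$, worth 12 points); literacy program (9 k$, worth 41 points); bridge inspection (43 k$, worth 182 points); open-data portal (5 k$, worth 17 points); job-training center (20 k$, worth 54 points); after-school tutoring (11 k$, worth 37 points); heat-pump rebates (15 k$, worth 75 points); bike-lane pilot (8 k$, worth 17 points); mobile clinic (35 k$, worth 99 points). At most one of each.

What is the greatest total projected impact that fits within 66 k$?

A density-first pass picks flood-sensor network + literacy program + open-data portal + job-training center + after-school tutoring + heat-pump rebates — 236 at 66 k$.
A better packing is bridge inspection + open-data portal + heat-pump rebates: 63 k$, total 274.
No other feasible combination exceeds 274.

274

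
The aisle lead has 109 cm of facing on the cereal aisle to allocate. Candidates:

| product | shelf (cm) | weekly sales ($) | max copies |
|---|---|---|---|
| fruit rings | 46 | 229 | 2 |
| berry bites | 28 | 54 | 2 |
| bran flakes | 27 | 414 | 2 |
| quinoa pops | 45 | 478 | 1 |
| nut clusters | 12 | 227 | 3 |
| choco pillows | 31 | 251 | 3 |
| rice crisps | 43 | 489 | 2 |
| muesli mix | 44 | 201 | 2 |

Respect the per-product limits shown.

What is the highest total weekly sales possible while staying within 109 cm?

1584

A density-first pass picks 2×bran flakes + 3×nut clusters — 1509 at 90 cm.
The 27 cm tied up in bran flakes is better spent on rice crisps — total rises to 1584 (106 cm).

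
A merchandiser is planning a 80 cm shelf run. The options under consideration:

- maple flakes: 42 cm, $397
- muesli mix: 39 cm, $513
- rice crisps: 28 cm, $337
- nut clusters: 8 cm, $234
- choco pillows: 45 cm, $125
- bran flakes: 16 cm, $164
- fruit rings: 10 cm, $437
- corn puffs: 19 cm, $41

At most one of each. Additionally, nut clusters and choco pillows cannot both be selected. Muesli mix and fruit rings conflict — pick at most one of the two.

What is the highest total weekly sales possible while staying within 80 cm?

Taking maple flakes + nut clusters + bran flakes + fruit rings: 76 cm used, 1232 in weekly sales.
Runner-up rice crisps + nut clusters + bran flakes + fruit rings tops out at 1172.

1232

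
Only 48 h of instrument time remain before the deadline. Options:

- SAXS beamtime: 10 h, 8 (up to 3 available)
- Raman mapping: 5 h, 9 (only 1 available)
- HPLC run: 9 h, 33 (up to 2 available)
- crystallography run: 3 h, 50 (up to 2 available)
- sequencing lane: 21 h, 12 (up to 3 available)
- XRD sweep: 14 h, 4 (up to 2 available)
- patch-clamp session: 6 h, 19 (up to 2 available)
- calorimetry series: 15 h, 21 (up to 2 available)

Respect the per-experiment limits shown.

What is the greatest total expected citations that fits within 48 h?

Ranking by ratio (expected citations/h): crystallography run 16.67, HPLC run 3.67, patch-clamp session 3.17, Raman mapping 1.80.
Taking Raman mapping + 2×HPLC run + 2×crystallography run + 2×patch-clamp session: 41 h used, 213 in expected citations.
Nothing else within 48 h beats 213.

213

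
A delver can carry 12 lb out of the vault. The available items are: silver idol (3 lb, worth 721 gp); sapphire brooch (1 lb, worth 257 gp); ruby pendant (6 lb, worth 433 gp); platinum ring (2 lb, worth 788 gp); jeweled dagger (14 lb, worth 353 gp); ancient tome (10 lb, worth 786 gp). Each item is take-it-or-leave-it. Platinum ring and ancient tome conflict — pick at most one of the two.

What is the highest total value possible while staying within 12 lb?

2199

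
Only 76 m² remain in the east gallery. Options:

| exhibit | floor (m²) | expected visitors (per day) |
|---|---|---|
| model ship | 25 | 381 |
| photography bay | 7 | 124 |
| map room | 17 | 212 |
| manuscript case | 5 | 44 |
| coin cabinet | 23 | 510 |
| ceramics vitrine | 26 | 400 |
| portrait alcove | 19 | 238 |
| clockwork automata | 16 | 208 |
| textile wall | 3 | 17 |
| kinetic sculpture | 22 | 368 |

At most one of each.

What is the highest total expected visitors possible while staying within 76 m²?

Greedy by ratio would take photography bay + manuscript case + coin cabinet + clockwork automata + textile wall + kinetic sculpture: 76 m² used, total 1271.
Dropping photography bay and clockwork automata and textile wall frees 26 m²; slotting in ceramics vitrine (26 m²) lifts the total to 1322 at 76 m².

1322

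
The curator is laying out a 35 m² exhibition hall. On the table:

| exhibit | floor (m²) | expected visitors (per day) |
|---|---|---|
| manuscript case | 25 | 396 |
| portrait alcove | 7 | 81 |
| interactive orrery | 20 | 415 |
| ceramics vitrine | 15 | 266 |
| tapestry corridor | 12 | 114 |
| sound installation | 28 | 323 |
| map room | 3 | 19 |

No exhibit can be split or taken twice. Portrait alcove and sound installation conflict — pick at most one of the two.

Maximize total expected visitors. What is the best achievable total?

681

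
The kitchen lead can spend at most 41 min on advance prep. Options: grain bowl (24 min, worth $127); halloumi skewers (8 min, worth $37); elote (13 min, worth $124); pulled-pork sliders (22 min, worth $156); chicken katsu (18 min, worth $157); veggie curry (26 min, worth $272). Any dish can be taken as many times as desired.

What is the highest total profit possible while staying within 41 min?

396

Taking elote + veggie curry: 39 min used, 396 in profit.
That's the maximum — no swap from here does better than 396.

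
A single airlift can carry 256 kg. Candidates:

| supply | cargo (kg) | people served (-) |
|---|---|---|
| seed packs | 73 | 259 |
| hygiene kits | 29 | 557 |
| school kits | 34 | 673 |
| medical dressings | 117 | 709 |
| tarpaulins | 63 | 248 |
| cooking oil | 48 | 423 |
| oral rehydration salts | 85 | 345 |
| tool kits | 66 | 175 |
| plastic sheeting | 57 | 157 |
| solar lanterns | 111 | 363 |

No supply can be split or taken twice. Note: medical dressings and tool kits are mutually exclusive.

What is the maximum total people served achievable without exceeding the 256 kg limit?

2362

Ranking by ratio (people served/kg): school kits 19.79, hygiene kits 19.21, cooking oil 8.81.
Hygiene kits + school kits + medical dressings + cooking oil uses 228 of the 256 kg and totals 2362.
Next best is seed packs + hygiene kits + school kits + medical dressings at 2198 (253 kg) — short by 164.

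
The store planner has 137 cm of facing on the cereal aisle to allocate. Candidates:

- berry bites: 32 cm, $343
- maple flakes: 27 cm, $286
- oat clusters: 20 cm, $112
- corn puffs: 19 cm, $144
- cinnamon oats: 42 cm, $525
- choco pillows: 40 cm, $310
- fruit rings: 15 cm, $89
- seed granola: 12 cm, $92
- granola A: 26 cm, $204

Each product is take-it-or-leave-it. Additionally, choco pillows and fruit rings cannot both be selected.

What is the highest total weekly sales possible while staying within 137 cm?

1390

The ratio heuristic lands on berry bites + maple flakes + cinnamon oats + granola A (1358) but leaves 10 cm idle.
Dropping granola A frees 26 cm; slotting in corn puffs + seed granola (31 cm) lifts the total to 1390 at 132 cm.
The closest alternative, berry bites + maple flakes + corn puffs + cinnamon oats + fruit rings, reaches only 1387.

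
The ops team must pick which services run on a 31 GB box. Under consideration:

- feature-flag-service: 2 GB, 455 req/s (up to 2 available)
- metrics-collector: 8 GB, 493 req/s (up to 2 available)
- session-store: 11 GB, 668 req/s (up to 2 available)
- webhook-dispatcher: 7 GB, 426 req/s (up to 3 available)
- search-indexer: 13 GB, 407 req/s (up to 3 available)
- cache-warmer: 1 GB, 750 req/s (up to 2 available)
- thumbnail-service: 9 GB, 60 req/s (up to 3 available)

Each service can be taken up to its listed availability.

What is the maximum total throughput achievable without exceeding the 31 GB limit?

Filling by ratio: 2×feature-flag-service + 2×metrics-collector + webhook-dispatcher + 2×cache-warmer for 3822, with 2 GB left unused.
Dropping 2×metrics-collector frees 16 GB; slotting in session-store + webhook-dispatcher (18 GB) lifts the total to 3930 at 31 GB.
Every other selection either busts 31 GB or exceeds an availability limit or fails to beat 3930.

3930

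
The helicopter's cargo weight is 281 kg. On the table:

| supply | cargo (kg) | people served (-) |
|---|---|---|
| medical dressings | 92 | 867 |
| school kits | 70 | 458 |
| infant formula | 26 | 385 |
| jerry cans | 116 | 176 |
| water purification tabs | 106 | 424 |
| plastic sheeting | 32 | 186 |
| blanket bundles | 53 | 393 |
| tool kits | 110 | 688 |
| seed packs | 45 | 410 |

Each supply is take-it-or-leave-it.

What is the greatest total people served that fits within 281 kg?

2350

Greedy by ratio would take medical dressings + infant formula + plastic sheeting + blanket bundles + seed packs: 248 kg used, total 2241.
Replace plastic sheeting and blanket bundles with tool kits: the trade gains 109 net, giving 2350 at 273 kg.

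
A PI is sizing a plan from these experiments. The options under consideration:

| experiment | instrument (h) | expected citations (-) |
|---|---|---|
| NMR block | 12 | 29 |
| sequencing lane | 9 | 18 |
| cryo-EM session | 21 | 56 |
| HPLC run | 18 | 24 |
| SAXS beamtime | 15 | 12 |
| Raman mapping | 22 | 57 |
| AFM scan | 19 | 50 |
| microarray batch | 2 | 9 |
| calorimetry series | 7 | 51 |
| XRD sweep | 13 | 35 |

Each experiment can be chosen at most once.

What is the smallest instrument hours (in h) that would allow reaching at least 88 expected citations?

21

Minimise h subject to total expected citations ≥ 88.
NMR block + microarray batch + calorimetry series: 89 expected citations at 21 h.
Any bundle with less than 21 h falls short of 88.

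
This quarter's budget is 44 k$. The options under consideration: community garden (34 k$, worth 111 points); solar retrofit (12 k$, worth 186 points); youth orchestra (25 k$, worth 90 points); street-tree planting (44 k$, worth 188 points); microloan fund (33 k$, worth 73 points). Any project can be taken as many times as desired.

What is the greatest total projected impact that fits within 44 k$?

Best packing: 3×solar retrofit — 36 k$, 558 total.

558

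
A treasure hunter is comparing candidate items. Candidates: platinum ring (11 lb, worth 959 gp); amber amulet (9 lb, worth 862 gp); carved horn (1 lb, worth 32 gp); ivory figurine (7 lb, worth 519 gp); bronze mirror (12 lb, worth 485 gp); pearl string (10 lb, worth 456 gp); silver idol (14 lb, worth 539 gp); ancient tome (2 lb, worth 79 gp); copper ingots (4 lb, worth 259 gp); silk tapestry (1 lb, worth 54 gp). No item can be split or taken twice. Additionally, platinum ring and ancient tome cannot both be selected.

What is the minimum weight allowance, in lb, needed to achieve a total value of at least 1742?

Need the lightest bundle worth ≥ 1742.
platinum ring + amber amulet: 1821 value at 20 lb.
Below 20 lb the best achievable stays under 1742.

20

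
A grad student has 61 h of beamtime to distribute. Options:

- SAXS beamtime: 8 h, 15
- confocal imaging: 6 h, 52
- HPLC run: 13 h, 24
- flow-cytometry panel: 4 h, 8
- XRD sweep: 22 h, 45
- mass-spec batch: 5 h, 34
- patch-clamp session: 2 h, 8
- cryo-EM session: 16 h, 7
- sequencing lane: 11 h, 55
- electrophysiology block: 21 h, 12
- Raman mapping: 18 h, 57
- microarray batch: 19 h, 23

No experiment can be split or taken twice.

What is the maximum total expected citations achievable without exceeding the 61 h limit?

238

Greedy by ratio would take SAXS beamtime + confocal imaging + flow-cytometry panel + mass-spec batch + patch-clamp session + sequencing lane + Raman mapping: 54 h used, total 229.
The 8 h tied up in SAXS beamtime is better spent on HPLC run — total rises to 238 (59 h).
The spare 2 h is too small for any remaining experiment, and no exchange beats 238.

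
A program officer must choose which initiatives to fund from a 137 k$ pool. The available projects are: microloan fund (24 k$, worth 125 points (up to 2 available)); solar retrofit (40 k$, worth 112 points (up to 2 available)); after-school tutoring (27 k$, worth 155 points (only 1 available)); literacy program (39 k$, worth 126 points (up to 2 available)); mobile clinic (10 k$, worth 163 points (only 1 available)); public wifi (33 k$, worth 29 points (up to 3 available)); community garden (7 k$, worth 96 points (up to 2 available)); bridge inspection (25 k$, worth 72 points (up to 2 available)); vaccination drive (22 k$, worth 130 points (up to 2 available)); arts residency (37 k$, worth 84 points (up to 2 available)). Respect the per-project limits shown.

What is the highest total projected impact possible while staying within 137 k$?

Taking the top-ratio projects first gives microloan fund + after-school tutoring + mobile clinic + 2×community garden + 2×vaccination drive for 895 (119 k$).
The 7 k$ tied up in community garden is better spent on microloan fund — total rises to 924 (136 k$).
Nothing else within 137 k$ beats 924.

924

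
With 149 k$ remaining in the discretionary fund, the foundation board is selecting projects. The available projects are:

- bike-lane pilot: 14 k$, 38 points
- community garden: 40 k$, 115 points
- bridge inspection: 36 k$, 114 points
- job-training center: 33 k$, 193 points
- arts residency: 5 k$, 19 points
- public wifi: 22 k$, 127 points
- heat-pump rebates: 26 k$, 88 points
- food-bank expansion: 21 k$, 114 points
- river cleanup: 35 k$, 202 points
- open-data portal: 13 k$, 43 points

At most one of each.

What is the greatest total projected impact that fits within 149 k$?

Greedy by ratio would take job-training center + arts residency + public wifi + heat-pump rebates + food-bank expansion + river cleanup: 142 k$ used, total 743.
Dropping arts residency and heat-pump rebates frees 31 k$; slotting in bridge inspection (36 k$) lifts the total to 750 at 147 k$.
An exhaustive check of the 1024 subsets confirms 750.

750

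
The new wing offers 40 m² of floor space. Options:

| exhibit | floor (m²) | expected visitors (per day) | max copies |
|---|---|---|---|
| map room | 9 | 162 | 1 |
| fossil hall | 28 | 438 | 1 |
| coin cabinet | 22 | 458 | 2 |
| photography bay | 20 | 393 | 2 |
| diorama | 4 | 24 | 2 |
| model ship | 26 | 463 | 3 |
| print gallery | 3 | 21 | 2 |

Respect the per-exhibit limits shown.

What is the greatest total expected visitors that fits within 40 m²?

Taking the top-ratio exhibits first gives map room + coin cabinet + 2×print gallery for 662 (37 m²).
Dropping map room and coin cabinet and 2×print gallery frees 37 m²; slotting in 2×photography bay (40 m²) lifts the total to 786 at 40 m².
Nothing else within 40 m² beats 786.

786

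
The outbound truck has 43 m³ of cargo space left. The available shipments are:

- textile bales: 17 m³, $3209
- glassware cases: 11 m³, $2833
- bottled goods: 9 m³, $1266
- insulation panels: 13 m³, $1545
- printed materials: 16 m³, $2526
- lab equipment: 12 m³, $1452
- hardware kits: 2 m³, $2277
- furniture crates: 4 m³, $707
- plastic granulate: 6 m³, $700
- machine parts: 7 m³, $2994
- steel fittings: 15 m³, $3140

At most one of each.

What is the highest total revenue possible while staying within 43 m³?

Filling by ratio: glassware cases + hardware kits + furniture crates + machine parts + steel fittings for 11951, with 4 m³ left unused.
Dropping steel fittings frees 15 m³; slotting in textile bales (17 m³) lifts the total to 12020 at 41 m³.
Nothing else within 43 m³ beats 12020.

12020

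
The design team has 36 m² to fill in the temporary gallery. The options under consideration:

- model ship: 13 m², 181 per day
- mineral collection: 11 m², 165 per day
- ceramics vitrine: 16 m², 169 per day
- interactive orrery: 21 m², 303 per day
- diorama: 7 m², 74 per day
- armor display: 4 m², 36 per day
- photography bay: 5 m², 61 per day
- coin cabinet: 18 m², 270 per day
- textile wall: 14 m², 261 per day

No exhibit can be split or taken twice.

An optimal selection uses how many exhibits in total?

The maximum expected visitors within 36 m² is 567.
One optimal bundle: armor display + coin cabinet + textile wall (36 m²).
All optima have 3 exhibits.

3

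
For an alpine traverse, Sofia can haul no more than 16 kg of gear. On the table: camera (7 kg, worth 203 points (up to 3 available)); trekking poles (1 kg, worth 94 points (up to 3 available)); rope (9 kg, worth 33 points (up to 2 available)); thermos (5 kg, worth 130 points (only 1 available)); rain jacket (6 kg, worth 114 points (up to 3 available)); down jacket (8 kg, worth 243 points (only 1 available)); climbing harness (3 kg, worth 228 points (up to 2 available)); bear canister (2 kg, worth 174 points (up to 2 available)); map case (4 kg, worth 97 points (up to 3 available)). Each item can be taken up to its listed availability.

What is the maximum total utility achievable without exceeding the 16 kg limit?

Density check — trekking poles 94.00, bear canister 87.00, climbing harness 76.00, down jacket 30.38 are the best per kg.
Filling by ratio: 3×trekking poles + 2×climbing harness + 2×bear canister for 1086, with 3 kg left unused.
The 1 kg tied up in trekking poles is better spent on map case — total rises to 1089 (16 kg).
No other feasible combination exceeds 1089.

1089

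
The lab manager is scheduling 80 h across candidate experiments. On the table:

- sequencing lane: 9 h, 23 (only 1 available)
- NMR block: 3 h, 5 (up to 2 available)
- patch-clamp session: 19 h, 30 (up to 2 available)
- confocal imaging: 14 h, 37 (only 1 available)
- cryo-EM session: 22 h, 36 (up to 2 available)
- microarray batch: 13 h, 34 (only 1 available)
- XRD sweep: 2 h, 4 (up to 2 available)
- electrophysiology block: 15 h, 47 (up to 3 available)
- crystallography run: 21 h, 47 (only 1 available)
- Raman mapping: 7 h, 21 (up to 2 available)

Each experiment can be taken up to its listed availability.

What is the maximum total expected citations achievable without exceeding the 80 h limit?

233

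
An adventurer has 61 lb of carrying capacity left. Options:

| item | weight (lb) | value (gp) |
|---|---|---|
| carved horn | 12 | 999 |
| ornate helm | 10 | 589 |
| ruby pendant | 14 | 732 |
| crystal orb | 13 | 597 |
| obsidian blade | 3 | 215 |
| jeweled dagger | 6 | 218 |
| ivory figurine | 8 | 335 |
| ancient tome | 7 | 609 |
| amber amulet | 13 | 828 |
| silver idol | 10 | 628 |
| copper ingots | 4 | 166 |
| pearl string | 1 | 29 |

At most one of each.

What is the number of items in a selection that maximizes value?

7

The maximum value within 61 lb is 4086.
carved horn + ornate helm + obsidian blade + jeweled dagger + ancient tome + amber amulet + silver idol hits 4086 at 61 lb.
All optima have 7 items.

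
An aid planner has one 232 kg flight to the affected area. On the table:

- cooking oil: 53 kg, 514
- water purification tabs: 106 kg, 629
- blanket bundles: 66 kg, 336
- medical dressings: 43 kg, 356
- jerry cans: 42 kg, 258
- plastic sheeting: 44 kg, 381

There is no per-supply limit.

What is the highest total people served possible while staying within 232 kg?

Taking 4×cooking oil: 212 kg used, 2056 in people served.
That's the maximum — no swap from here does better than 2056.

2056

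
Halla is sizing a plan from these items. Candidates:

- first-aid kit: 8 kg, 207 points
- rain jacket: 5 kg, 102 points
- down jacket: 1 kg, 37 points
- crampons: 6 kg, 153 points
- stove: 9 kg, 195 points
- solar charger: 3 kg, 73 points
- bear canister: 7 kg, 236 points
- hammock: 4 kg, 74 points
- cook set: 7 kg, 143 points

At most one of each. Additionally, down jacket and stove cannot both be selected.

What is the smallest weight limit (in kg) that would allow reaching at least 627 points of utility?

22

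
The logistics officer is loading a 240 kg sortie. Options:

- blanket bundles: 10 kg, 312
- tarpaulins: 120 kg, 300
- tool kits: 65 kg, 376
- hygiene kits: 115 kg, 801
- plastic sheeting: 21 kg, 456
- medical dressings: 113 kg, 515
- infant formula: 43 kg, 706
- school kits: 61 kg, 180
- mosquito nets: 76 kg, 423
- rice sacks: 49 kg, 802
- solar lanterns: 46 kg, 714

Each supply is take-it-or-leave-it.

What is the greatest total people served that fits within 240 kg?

3366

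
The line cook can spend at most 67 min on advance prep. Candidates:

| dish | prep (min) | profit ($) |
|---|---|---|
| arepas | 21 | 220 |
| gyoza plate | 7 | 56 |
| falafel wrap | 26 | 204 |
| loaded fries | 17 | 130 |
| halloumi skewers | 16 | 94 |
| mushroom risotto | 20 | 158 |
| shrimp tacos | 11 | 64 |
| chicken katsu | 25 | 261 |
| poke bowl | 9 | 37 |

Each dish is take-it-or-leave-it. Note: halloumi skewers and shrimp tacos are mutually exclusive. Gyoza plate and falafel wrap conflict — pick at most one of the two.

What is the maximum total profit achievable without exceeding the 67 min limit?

639

Greedy by ratio would take arepas + gyoza plate + shrimp tacos + chicken katsu: 64 min used, total 601.
Replace gyoza plate and shrimp tacos with mushroom risotto: the trade gains 38 net, giving 639 at 66 min.
No other feasible combination exceeds 639.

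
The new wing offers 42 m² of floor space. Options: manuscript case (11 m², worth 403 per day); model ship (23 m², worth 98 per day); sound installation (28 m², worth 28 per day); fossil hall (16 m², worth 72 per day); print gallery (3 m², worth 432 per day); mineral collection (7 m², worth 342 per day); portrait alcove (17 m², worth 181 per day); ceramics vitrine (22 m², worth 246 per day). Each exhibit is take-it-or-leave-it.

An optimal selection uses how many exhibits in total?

4

The maximum expected visitors within 42 m² is 1358.
manuscript case + print gallery + mineral collection + portrait alcove hits 1358 at 38 m².
Any selection reaching 1358 contains exactly 4 exhibits.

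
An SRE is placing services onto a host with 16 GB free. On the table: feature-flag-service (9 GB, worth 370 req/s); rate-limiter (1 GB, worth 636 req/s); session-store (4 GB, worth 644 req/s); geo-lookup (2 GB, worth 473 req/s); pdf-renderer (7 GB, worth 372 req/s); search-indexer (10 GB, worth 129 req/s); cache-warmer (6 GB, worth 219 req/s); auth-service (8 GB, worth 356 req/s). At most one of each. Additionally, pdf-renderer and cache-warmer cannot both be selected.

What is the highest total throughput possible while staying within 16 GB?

2125

Taking rate-limiter + session-store + geo-lookup + pdf-renderer: 14 GB used, 2125 in throughput.
No other feasible combination exceeds 2125.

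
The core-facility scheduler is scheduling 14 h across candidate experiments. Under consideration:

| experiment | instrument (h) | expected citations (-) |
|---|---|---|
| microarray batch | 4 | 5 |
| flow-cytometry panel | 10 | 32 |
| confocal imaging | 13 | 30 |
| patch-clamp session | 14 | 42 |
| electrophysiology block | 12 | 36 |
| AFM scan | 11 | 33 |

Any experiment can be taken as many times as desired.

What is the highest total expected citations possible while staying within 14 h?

Ranking by ratio (expected citations/h): flow-cytometry panel 3.20, patch-clamp session 3.00, electrophysiology block 3.00, AFM scan 3.00.
Taking the top-ratio experiments first gives microarray batch + flow-cytometry panel for 37 (14 h).
The 14 h tied up in microarray batch and flow-cytometry panel is better spent on patch-clamp session — total rises to 42 (14 h).
Nothing else within 14 h beats 42.

42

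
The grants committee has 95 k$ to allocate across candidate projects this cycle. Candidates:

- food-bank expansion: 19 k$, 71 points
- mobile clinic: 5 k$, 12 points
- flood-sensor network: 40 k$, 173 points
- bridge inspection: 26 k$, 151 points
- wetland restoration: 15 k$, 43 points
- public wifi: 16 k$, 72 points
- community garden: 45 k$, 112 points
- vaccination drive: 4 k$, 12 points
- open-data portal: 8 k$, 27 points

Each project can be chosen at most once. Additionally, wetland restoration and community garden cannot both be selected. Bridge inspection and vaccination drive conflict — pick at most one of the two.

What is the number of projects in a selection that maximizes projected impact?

Best achievable projected impact is 435.
For example mobile clinic + flood-sensor network + bridge inspection + public wifi + open-data portal achieves it, using 95 k$.
Any selection reaching 435 contains exactly 5 projects.

5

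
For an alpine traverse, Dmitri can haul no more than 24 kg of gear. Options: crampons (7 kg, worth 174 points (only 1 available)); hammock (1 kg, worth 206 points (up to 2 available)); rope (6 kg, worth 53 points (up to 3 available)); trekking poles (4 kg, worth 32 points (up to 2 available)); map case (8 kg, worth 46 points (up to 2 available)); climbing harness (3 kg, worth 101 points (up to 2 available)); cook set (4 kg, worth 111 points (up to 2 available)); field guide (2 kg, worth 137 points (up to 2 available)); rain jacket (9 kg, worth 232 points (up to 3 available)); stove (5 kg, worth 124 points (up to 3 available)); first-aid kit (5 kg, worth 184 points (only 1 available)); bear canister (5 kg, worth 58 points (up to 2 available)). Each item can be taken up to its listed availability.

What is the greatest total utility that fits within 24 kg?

Taking the top-ratio items first gives 2×hammock + 2×climbing harness + cook set + 2×field guide + first-aid kit for 1183 (21 kg).
Dropping cook set frees 4 kg; slotting in crampons (7 kg) lifts the total to 1246 at 24 kg.
Nothing else within 24 kg beats 1246.

1246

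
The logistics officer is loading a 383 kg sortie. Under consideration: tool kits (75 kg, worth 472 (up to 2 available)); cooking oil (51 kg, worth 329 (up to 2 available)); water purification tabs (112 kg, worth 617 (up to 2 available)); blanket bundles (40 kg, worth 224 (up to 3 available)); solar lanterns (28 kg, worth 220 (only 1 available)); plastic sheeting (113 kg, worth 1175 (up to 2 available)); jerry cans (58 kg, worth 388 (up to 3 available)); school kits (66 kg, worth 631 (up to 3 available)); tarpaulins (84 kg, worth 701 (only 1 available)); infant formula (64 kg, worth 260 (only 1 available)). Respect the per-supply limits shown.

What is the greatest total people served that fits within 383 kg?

3682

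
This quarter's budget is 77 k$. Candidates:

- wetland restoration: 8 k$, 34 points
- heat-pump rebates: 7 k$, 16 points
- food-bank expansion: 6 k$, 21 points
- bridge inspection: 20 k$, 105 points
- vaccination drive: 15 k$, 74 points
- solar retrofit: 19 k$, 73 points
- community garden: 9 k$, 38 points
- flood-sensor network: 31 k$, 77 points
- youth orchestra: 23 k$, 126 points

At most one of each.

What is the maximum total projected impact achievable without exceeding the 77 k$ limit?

Density check — youth orchestra 5.48, bridge inspection 5.25, vaccination drive 4.93, wetland restoration 4.25 are the best per k$.
The ratio heuristic lands on wetland restoration + bridge inspection + vaccination drive + community garden + youth orchestra (377) but leaves 2 k$ idle.
The 17 k$ tied up in wetland restoration and community garden is better spent on solar retrofit — total rises to 378 (77 k$).
An exhaustive check of the 512 subsets confirms 378.

378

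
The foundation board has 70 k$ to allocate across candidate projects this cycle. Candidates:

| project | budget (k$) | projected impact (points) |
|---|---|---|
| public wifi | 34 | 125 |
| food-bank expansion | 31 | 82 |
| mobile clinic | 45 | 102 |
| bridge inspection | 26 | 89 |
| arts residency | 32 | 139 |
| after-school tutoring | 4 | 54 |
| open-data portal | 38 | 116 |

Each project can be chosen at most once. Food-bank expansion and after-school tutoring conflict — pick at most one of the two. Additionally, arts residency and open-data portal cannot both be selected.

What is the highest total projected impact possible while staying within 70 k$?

318

Best packing: public wifi + arts residency + after-school tutoring — 70 k$, 318 total.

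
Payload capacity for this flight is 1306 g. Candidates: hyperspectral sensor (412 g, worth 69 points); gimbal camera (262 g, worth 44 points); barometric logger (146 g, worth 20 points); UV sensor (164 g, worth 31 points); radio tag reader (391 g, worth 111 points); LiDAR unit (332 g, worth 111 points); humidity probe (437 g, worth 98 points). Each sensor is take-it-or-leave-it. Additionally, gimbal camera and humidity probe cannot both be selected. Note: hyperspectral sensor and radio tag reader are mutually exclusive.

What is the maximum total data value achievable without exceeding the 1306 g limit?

Best packing: barometric logger + radio tag reader + LiDAR unit + humidity probe — 1306 g, 340 total.

340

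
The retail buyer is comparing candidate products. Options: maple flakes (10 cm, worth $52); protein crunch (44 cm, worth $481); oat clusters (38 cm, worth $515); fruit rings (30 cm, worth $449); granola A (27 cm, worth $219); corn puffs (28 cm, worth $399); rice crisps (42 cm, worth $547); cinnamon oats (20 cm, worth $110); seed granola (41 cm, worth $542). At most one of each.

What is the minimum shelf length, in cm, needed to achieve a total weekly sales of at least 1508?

Look for the lowest-shelf combination reaching 1508.
oat clusters + fruit rings + rice crisps: 1511 weekly sales at 110 cm.
Any bundle with less than 110 cm falls short of 1508.

110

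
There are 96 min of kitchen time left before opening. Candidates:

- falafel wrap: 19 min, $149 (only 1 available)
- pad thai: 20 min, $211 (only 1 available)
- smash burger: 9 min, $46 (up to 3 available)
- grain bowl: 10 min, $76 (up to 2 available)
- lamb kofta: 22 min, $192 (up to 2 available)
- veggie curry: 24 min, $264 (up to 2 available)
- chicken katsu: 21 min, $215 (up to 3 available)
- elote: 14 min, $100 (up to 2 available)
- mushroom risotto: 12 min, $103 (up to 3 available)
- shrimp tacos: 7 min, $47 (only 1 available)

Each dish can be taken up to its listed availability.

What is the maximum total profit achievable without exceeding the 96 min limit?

1001

Best packing: pad thai + 2×veggie curry + chicken katsu + shrimp tacos — 96 min, 1001 total.
That's the maximum — no swap from here does better than 1001.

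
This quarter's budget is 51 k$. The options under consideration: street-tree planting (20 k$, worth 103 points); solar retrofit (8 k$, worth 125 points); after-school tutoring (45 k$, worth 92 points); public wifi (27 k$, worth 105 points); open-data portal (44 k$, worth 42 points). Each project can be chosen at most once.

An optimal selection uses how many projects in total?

2

Best achievable projected impact is 230.
solar retrofit + public wifi hits 230 at 35 k$.
Any selection reaching 230 contains exactly 2 projects.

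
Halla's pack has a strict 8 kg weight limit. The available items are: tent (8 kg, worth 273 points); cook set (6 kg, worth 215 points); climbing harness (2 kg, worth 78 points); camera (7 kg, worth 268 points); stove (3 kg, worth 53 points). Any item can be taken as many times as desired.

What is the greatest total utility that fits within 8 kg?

By utility per kg: climbing harness 39.00, camera 38.29, cook set 35.83, tent 34.12 lead.
Taking 4×climbing harness: 8 kg used, 312 in utility.
No other feasible combination exceeds 312.

312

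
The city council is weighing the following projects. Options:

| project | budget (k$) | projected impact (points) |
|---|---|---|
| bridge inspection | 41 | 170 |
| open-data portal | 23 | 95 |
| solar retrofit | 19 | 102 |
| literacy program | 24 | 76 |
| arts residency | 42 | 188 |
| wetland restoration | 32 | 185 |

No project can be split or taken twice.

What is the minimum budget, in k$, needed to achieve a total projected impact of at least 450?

92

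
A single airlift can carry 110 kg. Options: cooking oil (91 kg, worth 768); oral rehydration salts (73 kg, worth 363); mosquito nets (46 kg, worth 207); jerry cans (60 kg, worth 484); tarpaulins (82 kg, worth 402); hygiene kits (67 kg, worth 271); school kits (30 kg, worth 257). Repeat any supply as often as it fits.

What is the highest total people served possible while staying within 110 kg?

771

The ratio ordering already packs tightly: 3×school kits, 90 kg, 771.
No other feasible combination exceeds 771.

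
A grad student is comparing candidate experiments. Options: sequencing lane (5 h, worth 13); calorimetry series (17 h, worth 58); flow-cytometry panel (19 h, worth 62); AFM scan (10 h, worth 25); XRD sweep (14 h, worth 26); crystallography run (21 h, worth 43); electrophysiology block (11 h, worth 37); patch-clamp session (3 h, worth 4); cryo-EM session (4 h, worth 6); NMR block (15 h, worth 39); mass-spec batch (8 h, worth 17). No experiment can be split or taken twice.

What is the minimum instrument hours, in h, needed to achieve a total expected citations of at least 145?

Look for the lowest-instrument combination reaching 145.
Taking calorimetry series + flow-cytometry panel + AFM scan gives 145 (≥ 145) for 46 h.
No combination under 46 h hits 145.

46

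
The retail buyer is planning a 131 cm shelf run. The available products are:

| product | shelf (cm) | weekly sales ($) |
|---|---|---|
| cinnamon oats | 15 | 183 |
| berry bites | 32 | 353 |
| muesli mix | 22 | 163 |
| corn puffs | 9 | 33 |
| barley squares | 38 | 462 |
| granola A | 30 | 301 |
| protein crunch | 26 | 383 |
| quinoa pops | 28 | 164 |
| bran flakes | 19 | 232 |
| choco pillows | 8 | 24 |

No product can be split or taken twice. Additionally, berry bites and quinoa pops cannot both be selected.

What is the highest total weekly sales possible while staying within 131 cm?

1613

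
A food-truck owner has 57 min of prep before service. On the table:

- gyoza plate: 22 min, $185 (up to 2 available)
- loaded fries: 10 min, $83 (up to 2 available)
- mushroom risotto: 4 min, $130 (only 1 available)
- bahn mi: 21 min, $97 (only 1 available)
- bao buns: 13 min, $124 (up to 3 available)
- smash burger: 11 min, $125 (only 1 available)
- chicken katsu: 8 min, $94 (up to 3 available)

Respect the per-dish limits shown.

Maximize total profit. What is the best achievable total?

The ratio heuristic lands on mushroom risotto + bao buns + smash burger + 3×chicken katsu (661) but leaves 5 min idle.
Replace chicken katsu with bao buns: the trade gains 30 net, giving 691 at 57 min.
That's the maximum — no swap from here does better than 691.

691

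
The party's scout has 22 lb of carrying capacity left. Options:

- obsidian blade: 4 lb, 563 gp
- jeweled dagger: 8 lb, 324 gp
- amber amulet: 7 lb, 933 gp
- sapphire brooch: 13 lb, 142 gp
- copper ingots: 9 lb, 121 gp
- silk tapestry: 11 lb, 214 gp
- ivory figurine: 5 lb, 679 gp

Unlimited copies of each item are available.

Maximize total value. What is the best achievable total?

Density check — obsidian blade 140.75, ivory figurine 135.80, amber amulet 133.29 are the best per lb.
The ratio heuristic lands on 5×obsidian blade (2815) but leaves 2 lb idle.
The 8 lb tied up in 2×obsidian blade is better spent on 2×ivory figurine — total rises to 3047 (22 lb).
No other feasible combination exceeds 3047.

3047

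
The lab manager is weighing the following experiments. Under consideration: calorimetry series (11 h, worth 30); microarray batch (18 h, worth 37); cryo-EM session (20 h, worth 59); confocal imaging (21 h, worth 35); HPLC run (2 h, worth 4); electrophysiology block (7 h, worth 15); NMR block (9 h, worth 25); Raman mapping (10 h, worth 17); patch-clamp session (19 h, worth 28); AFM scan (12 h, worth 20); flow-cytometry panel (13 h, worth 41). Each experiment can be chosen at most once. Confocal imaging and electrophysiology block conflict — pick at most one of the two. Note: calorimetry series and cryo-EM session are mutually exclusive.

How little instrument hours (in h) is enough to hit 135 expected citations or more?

49

Need the lightest bundle worth ≥ 135.
cryo-EM session + electrophysiology block + NMR block + flow-cytometry panel reaches 140 using 49 h.
No combination under 49 h hits 135.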